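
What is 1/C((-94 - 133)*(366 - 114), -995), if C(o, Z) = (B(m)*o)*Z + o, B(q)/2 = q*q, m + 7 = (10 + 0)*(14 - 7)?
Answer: 1/451814868036 ≈ 2.2133e-12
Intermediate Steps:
m = 63 (m = -7 + (10 + 0)*(14 - 7) = -7 + 10*7 = -7 + 70 = 63)
B(q) = 2*q**2 (B(q) = 2*(q*q) = 2*q**2)
C(o, Z) = o + 7938*Z*o (C(o, Z) = ((2*63**2)*o)*Z + o = ((2*3969)*o)*Z + o = (7938*o)*Z + o = 7938*Z*o + o = o + 7938*Z*o)
1/C((-94 - 133)*(366 - 114), -995) = 1/(((-94 - 133)*(366 - 114))*(1 + 7938*(-995))) = 1/((-227*252)*(1 - 7898310)) = 1/(-57204*(-7898309)) = 1/451814868036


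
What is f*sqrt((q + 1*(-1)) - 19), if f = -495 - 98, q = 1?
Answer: -593*I*sqrt(19) ≈ -2584.8*I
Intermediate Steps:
f = -593
f*sqrt((q + 1*(-1)) - 19) = -593*sqrt((1 + 1*(-1)) - 19) = -593*sqrt((1 - 1) - 19) = -593*sqrt(0 - 19) = -593*I*sqrt(19)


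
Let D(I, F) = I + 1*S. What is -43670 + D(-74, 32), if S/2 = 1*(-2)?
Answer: -43748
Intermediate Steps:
S = -4 (S = 2*(1*(-2)) = 2*(-2) = -4)
D(I, F) = -4 + I (D(I, F) = I + 1*(-4) = I - 4 = -4 + I)
-43670 + D(-74, 32) = -43670 + (-4 - 74) = -43670 - 78 = -43748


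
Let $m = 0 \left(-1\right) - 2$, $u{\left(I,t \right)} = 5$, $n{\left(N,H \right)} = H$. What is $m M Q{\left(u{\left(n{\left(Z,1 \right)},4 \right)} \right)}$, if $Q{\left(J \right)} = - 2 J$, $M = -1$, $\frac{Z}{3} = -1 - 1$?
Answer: $-20$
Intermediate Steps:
$Z = -6$ ($Z = 3 \left(-1 - 1\right) = 3 \left(-2\right) = -6$)
$m = -2$ ($m = 0 - 2 = -2$)
$m M Q{\left(u{\left(n{\left(Z,1 \right)},4 \right)} \right)} = \left(-2\right) \left(-1\right) \left(\left(-2\right) 5\right) = 2 \left(-10\right) = -20$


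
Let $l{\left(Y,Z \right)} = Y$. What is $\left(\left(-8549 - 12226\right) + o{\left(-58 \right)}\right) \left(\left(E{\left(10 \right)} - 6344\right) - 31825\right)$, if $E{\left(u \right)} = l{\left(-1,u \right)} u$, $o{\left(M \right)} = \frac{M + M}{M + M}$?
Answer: $793130546$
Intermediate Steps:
$o{\left(M \right)} = 1$ ($o{\left(M \right)} = \frac{2 M}{2 M} = 2 M \frac{1}{2 M} = 1$)
$E{\left(u \right)} = - u$
$\left(\left(-8549 - 12226\right) + o{\left(-58 \right)}\right) \left(\left(E{\left(10 \right)} - 6344\right) - 31825\right) = \left(\left(-8549 - 12226\right) + 1\right) \left(\left(\left(-1\right) 10 - 6344\right) - 31825\right) = \left(\left(-8549 - 12226\right) + 1\right) \left(\left(-10 - 6344\right) - 31825\right) = \left(-20775 + 1\right) \left(-6354 - 31825\right) = \left(-20774\right) \left(-38179\right) = 793130546$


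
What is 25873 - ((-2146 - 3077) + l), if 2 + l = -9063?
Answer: 40161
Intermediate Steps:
l = -9065 (l = -2 - 9063 = -9065)
25873 - ((-2146 - 3077) + l) = 25873 - ((-2146 - 3077) - 9065) = 25873 - (-5223 - 9065) = 25873 - 1*(-14288) = 25873 + 14288 = 40161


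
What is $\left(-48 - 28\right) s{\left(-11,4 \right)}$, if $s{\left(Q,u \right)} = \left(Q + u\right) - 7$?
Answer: $1064$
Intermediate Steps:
$s{\left(Q,u \right)} = -7 + Q + u$
$\left(-48 - 28\right) s{\left(-11,4 \right)} = \left(-48 - 28\right) \left(-7 - 11 + 4\right) = \left(-76\right) \left(-14\right) = 1064$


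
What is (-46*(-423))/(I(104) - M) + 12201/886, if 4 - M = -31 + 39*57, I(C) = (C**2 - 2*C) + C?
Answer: 7276362/476225 ≈ 15.279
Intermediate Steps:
I(C) = C**2 - C
M = -2188 (M = 4 - (-31 + 39*57) = 4 - (-31 + 2223) = 4 - 1*2192 = 4 - 2192 = -2188)
(-46*(-423))/(I(104) - M) + 12201/886 = (-46*(-423))/(104*(-1 + 104) - 1*(-2188)) + 12201/886 = 19458/(104*103 + 2188) + 12201*(1/886) = 19458/(10712 + 2188) + 12201/886 = 19458/12900 + 12201/886 = 19458*(1/12900) + 12201/886 = 3243/2150 + 12201/886 = 7276362/476225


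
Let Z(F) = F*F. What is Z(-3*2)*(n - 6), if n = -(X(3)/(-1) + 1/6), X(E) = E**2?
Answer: 102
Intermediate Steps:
Z(F) = F**2
n = 53/6 (n = -(3**2/(-1) + 1/6) = -(9*(-1) + 1*(1/6)) = -(-9 + 1/6) = -1*(-53/6) = 53/6 ≈ 8.8333)
Z(-3*2)*(n - 6) = (-3*2)**2*(53/6 - 6) = (-6)**2*(17/6) = 36*(17/6) = 102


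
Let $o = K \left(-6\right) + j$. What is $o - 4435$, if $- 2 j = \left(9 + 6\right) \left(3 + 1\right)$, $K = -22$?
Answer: $-4333$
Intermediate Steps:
$j = -30$ ($j = - \frac{\left(9 + 6\right) \left(3 + 1\right)}{2} = - \frac{15 \cdot 4}{2} = \left(- \frac{1}{2}\right) 60 = -30$)
$o = 102$ ($o = \left(-22\right) \left(-6\right) - 30 = 132 - 30 = 102$)
$o - 4435 = 102 - 4435 = -4333$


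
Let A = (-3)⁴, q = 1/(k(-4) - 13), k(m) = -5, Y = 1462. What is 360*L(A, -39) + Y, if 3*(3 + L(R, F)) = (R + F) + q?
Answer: 16246/3 ≈ 5415.3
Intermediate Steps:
q = -1/18 (q = 1/(-5 - 13) = 1/(-18) = -1/18 ≈ -0.055556)
A = 81
L(R, F) = -163/54 + F/3 + R/3 (L(R, F) = -3 + ((R + F) - 1/18)/3 = -3 + ((F + R) - 1/18)/3 = -3 + (-1/18 + F + R)/3 = -3 + (-1/54 + F/3 + R/3) = -163/54 + F/3 + R/3)
360*L(A, -39) + Y = 360*(-163/54 + (⅓)*(-39) + (⅓)*81) + 1462 = 360*(-163/54 - 13 + 27) + 1462 = 360*(593/54) + 1462 = 11860/3 + 1462 = 16246/3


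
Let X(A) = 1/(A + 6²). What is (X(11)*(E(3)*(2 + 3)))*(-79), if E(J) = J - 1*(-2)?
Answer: -1975/47 ≈ -42.021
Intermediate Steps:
E(J) = 2 + J (E(J) = J + 2 = 2 + J)
X(A) = 1/(36 + A) (X(A) = 1/(A + 36) = 1/(36 + A))
(X(11)*(E(3)*(2 + 3)))*(-79) = (((2 + 3)*(2 + 3))/(36 + 11))*(-79) = ((5*5)/47)*(-79) = ((1/47)*25)*(-79) = (25/47)*(-79) = -1975/47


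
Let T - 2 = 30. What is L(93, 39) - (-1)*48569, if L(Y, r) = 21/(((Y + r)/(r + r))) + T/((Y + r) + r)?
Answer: 182763965/3762 ≈ 48582.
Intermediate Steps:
T = 32 (T = 2 + 30 = 32)
L(Y, r) = 32/(Y + 2*r) + 42*r/(Y + r) (L(Y, r) = 21/(((Y + r)/(r + r))) + 32/((Y + r) + r) = 21/(((Y + r)/((2*r)))) + 32/(Y + 2*r) = 21/(((Y + r)*(1/(2*r)))) + 32/(Y + 2*r) = 21/(((Y + r)/(2*r))) + 32/(Y + 2*r) = 21*(2*r/(Y + r)) + 32/(Y + 2*r) = 42*r/(Y + r) + 32/(Y + 2*r) = 32/(Y + 2*r) + 42*r/(Y + r))
L(93, 39) - (-1)*48569 = 2*(16*93 + 16*39 + 42*39² + 21*93*39)/(93² + 2*39² + 3*93*39) - (-1)*48569 = 2*(1488 + 624 + 42*1521 + 76167)/(8649 + 2*1521 + 10881) - 1*(-48569) = 2*(1488 + 624 + 63882 + 76167)/(8649 + 3042 + 10881) + 48569 = 2*142161/22572 + 48569 = 2*(1/22572)*142161 + 48569 = 47387/3762 + 48569 = 182763965/3762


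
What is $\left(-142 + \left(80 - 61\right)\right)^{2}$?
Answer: $15129$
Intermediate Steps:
$\left(-142 + \left(80 - 61\right)\right)^{2} = \left(-142 + 19\right)^{2} = \left(-123\right)^{2} = 15129$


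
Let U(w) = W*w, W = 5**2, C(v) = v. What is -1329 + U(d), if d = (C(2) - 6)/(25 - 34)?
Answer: -11861/9 ≈ -1317.9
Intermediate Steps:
W = 25
d = 4/9 (d = (2 - 6)/(25 - 34) = -4/(-9) = -4*(-1/9) = 4/9 ≈ 0.44444)
U(w) = 25*w
-1329 + U(d) = -1329 + 25*(4/9) = -1329 + 100/9 = -11861/9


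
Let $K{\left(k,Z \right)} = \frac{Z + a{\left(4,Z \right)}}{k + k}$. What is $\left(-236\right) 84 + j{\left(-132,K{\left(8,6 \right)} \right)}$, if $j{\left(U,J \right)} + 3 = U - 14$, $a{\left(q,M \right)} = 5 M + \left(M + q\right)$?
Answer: $-19973$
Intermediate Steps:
$a{\left(q,M \right)} = q + 6 M$
$K{\left(k,Z \right)} = \frac{4 + 7 Z}{2 k}$ ($K{\left(k,Z \right)} = \frac{Z + \left(4 + 6 Z\right)}{k + k} = \frac{4 + 7 Z}{2 k}$)
$j{\left(U,J \right)} = -17 + U$ ($j{\left(U,J \right)} = -3 + \left(U - 14\right) = -3 + \left(-14 + U\right) = -17 + U$)
$\left(-236\right) 84 + j{\left(-132,K{\left(8,6 \right)} \right)} = \left(-236\right) 84 - 149 = -19824 - 149 = -19973$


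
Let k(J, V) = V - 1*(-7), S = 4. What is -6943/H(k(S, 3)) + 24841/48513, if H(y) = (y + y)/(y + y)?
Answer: -336800918/48513 ≈ -6942.5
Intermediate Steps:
k(J, V) = 7 + V (k(J, V) = V + 7 = 7 + V)
H(y) = 1 (H(y) = (2*y)/((2*y)) = (2*y)*(1/(2*y)) = 1)
-6943/H(k(S, 3)) + 24841/48513 = -6943/1 + 24841/48513 = -6943*1 + 24841*(1/48513) = -6943 + 24841/48513 = -336800918/48513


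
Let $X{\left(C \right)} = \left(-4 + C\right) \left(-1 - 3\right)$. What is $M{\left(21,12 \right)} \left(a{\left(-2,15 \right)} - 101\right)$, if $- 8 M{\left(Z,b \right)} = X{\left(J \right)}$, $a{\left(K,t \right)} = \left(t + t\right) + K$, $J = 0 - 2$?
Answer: $219$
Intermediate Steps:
$J = -2$
$X{\left(C \right)} = 16 - 4 C$ ($X{\left(C \right)} = \left(-4 + C\right) \left(-4\right) = 16 - 4 C$)
$a{\left(K,t \right)} = K + 2 t$ ($a{\left(K,t \right)} = 2 t + K = K + 2 t$)
$M{\left(Z,b \right)} = -3$ ($M{\left(Z,b \right)} = - \frac{16 - -8}{8} = - \frac{16 + 8}{8} = \left(- \frac{1}{8}\right) 24 = -3$)
$M{\left(21,12 \right)} \left(a{\left(-2,15 \right)} - 101\right) = - 3 \left(\left(-2 + 2 \cdot 15\right) - 101\right) = - 3 \left(\left(-2 + 30\right) - 101\right) = - 3 \left(28 - 101\right) = \left(-3\right) \left(-73\right) = 219$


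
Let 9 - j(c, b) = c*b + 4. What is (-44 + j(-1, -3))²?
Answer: 1764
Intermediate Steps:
j(c, b) = 5 - b*c (j(c, b) = 9 - (c*b + 4) = 9 - (b*c + 4) = 9 - (4 + b*c) = 9 + (-4 - b*c) = 5 - b*c)
(-44 + j(-1, -3))² = (-44 + (5 - 1*(-3)*(-1)))² = (-44 + (5 - 3))² = (-44 + 2)² = (-42)² = 1764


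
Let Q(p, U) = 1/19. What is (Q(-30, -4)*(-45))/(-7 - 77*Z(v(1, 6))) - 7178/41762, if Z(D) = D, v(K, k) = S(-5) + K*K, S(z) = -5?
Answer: -23056/128269 ≈ -0.17975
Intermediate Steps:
v(K, k) = -5 + K**2 (v(K, k) = -5 + K*K = -5 + K**2)
Q(p, U) = 1/19
(Q(-30, -4)*(-45))/(-7 - 77*Z(v(1, 6))) - 7178/41762 = ((1/19)*(-45))/(-7 - 77*(-5 + 1**2)) - 7178/41762 = -45/(19*(-7 - 77*(-5 + 1))) - 7178*1/41762 = -45/(19*(-7 - 77*(-4))) - 3589/20881 = -45/(19*(-7 + 308)) - 3589/20881 = -45/19/301 - 3589/20881 = -45/19*1/301 - 3589/20881 = -45/5719 - 3589/20881 = -23056/128269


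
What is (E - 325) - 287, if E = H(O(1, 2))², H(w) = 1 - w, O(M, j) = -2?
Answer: -603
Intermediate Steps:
E = 9 (E = (1 - 1*(-2))² = (1 + 2)² = 3² = 9)
(E - 325) - 287 = (9 - 325) - 287 = -316 - 287 = -603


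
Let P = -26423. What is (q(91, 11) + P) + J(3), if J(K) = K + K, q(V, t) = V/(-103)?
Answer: -2721042/103 ≈ -26418.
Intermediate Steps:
q(V, t) = -V/103 (q(V, t) = V*(-1/103) = -V/103)
J(K) = 2*K
(q(91, 11) + P) + J(3) = (-1/103*91 - 26423) + 2*3 = (-91/103 - 26423) + 6 = -2721660/103 + 6 = -2721042/103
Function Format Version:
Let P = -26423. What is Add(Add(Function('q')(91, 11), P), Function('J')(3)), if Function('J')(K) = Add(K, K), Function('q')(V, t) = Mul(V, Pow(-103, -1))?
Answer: Rational(-2721042, 103) ≈ -26418.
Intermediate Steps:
Function('q')(V, t) = Mul(Rational(-1, 103), V) (Function('q')(V, t) = Mul(V, Rational(-1, 103)) = Mul(Rational(-1, 103), V))
Function('J')(K) = Mul(2, K)
Add(Add(Function('q')(91, 11), P), Function('J')(3)) = Add(Add(Mul(Rational(-1, 103), 91), -26423), Mul(2, 3)) = Add(Add(Rational(-91, 103), -26423), 6) = Add(Rational(-2721660, 103), 6) = Rational(-2721042, 103)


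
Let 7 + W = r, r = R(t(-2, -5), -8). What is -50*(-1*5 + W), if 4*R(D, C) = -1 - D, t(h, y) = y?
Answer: 550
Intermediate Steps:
R(D, C) = -¼ - D/4 (R(D, C) = (-1 - D)/4 = -¼ - D/4)
r = 1 (r = -¼ - ¼*(-5) = -¼ + 5/4 = 1)
W = -6 (W = -7 + 1 = -6)
-50*(-1*5 + W) = -50*(-1*5 - 6) = -50*(-5 - 6) = -50*(-11) = 550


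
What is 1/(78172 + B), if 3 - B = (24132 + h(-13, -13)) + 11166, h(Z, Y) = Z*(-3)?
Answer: 1/42838 ≈ 2.3344e-5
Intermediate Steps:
h(Z, Y) = -3*Z
B = -35334 (B = 3 - ((24132 - 3*(-13)) + 11166) = 3 - ((24132 + 39) + 11166) = 3 - (24171 + 11166) = 3 - 1*35337 = 3 - 35337 = -35334)
1/(78172 + B) = 1/(78172 - 35334) = 1/42838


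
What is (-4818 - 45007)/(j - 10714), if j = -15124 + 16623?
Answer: 9965/1843 ≈ 5.4069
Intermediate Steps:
j = 1499
(-4818 - 45007)/(j - 10714) = (-4818 - 45007)/(1499 - 10714) = -49825/(-9215) = -49825*(-1/9215) = 9965/1843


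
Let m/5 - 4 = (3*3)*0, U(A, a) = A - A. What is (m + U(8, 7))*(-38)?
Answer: -760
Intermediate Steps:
U(A, a) = 0
m = 20 (m = 20 + 5*((3*3)*0) = 20 + 5*(9*0) = 20 + 5*0 = 20 + 0 = 20)
(m + U(8, 7))*(-38) = (20 + 0)*(-38) = 20*(-38) = -760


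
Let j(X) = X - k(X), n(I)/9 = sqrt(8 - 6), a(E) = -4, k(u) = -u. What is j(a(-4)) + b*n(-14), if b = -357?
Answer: -8 - 3213*sqrt(2) ≈ -4551.9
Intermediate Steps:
n(I) = 9*sqrt(2) (n(I) = 9*sqrt(8 - 6) = 9*sqrt(2))
j(X) = 2*X (j(X) = X - (-1)*X = X + X = 2*X)
j(a(-4)) + b*n(-14) = 2*(-4) - 3213*sqrt(2) = -8 - 3213*sqrt(2)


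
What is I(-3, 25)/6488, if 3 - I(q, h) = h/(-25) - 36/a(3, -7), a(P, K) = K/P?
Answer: -10/5677 ≈ -0.0017615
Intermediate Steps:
I(q, h) = -87/7 + h/25 (I(q, h) = 3 - (h/(-25) - 36/((-7/3))) = 3 - (h*(-1/25) - 36/((-7*⅓))) = 3 - (-h/25 - 36/(-7/3)) = 3 - (-h/25 - 36*(-3/7)) = 3 - (-h/25 + 108/7) = 3 - (108/7 - h/25) = 3 + (-108/7 + h/25) = -87/7 + h/25)
I(-3, 25)/6488 = (-87/7 + (1/25)*25)/6488 = (-87/7 + 1)*(1/6488) = -80/7*1/6488 = -10/5677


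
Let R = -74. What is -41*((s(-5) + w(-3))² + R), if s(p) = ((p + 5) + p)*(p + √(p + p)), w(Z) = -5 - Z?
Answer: -8405 + 9430*I*√10 ≈ -8405.0 + 29820.0*I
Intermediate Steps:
s(p) = (5 + 2*p)*(p + √2*√p) (s(p) = ((5 + p) + p)*(p + √(2*p)) = (5 + 2*p)*(p + √2*√p))
-41*((s(-5) + w(-3))² + R) = -41*(((2*(-5)² + 5*(-5) + 2*√2*(-5)^(3/2) + 5*√2*√(-5)) + (-5 - 1*(-3)))² - 74) = -41*(((2*25 - 25 + 2*√2*(-5*I*√5) + 5*√2*(I*√5)) + (-5 + 3))² - 74) = -41*(((50 - 25 - 10*I*√10 + 5*I*√10) - 2)² - 74) = -41*(((25 - 5*I*√10) - 2)² - 74) = -41*((23 - 5*I*√10)² - 74) = -41*(-74 + (23 - 5*I*√10)²) = 3034 - 41*(23 - 5*I*√10)²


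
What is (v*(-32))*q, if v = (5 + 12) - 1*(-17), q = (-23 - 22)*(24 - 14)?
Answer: 489600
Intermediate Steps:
q = -450 (q = -45*10 = -450)
v = 34 (v = 17 + 17 = 34)
(v*(-32))*q = (34*(-32))*(-450) = -1088*(-450) = 489600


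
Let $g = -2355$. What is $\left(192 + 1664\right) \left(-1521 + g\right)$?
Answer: $-7193856$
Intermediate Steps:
$\left(192 + 1664\right) \left(-1521 + g\right) = \left(192 + 1664\right) \left(-1521 - 2355\right) = 1856 \left(-3876\right) = -7193856$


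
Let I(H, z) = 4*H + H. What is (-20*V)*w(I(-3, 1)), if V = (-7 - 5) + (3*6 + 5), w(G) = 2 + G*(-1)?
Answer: -3740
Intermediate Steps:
I(H, z) = 5*H
w(G) = 2 - G
V = 11 (V = -12 + (18 + 5) = -12 + 23 = 11)
(-20*V)*w(I(-3, 1)) = (-20*11)*(2 - 5*(-3)) = -220*(2 - 1*(-15)) = -220*(2 + 15) = -220*17 = -3740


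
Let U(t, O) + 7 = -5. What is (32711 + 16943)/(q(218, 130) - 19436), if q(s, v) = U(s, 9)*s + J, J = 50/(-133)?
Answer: -3301991/1466483 ≈ -2.2516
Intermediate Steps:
U(t, O) = -12 (U(t, O) = -7 - 5 = -12)
J = -50/133 (J = 50*(-1/133) = -50/133 ≈ -0.37594)
q(s, v) = -50/133 - 12*s (q(s, v) = -12*s - 50/133 = -50/133 - 12*s)
(32711 + 16943)/(q(218, 130) - 19436) = (32711 + 16943)/((-50/133 - 12*218) - 19436) = 49654/((-50/133 - 2616) - 19436) = 49654/(-347978/133 - 19436) = 49654/(-2932966/133) = 49654*(-133/2932966) = -3301991/1466483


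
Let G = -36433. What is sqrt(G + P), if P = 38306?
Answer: sqrt(1873) ≈ 43.278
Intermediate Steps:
sqrt(G + P) = sqrt(-36433 + 38306) = sqrt(1873)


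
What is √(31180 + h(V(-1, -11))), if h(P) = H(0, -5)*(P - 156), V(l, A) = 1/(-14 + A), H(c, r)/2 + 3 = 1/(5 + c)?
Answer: 6*√556490/25 ≈ 179.04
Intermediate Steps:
H(c, r) = -6 + 2/(5 + c)
h(P) = 4368/5 - 28*P/5 (h(P) = (2*(-14 - 3*0)/(5 + 0))*(P - 156) = (2*(-14 + 0)/5)*(-156 + P) = (2*(⅕)*(-14))*(-156 + P) = -28*(-156 + P)/5 = 4368/5 - 28*P/5)
√(31180 + h(V(-1, -11))) = √(31180 + (4368/5 - 28/(5*(-14 - 11)))) = √(31180 + (4368/5 - 28/5/(-25))) = √(31180 + (4368/5 - 28/5*(-1/25))) = √(31180 + (4368/5 + 28/125)) = √(31180 + 109228/125) = √(4006728/125) = 6*√556490/25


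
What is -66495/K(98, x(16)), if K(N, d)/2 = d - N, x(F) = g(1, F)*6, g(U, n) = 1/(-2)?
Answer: 66495/202 ≈ 329.18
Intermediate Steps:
g(U, n) = -½
x(F) = -3 (x(F) = -½*6 = -3)
K(N, d) = -2*N + 2*d (K(N, d) = 2*(d - N) = -2*N + 2*d)
-66495/K(98, x(16)) = -66495/(-2*98 + 2*(-3)) = -66495/(-196 - 6) = -66495/(-202) = -66495*(-1/202) = 66495/202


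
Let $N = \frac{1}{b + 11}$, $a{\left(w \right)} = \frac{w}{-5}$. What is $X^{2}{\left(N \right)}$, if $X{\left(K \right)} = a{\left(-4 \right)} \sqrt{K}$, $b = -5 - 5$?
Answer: $\frac{16}{25} \approx 0.64$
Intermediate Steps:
$a{\left(w \right)} = - \frac{w}{5}$ ($a{\left(w \right)} = w \left(- \frac{1}{5}\right) = - \frac{w}{5}$)
$b = -10$
$N = 1$ ($N = \frac{1}{-10 + 11} = 1^{-1} = 1$)
$X{\left(K \right)} = \frac{4 \sqrt{K}}{5}$ ($X{\left(K \right)} = \left(- \frac{1}{5}\right) \left(-4\right) \sqrt{K} = \frac{4 \sqrt{K}}{5}$)
$X^{2}{\left(N \right)} = \left(\frac{4 \sqrt{1}}{5}\right)^{2} = \left(\frac{4}{5} \cdot 1\right)^{2} = \left(\frac{4}{5}\right)^{2} = \frac{16}{25}$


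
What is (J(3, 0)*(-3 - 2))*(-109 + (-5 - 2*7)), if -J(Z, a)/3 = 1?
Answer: -1920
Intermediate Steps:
J(Z, a) = -3 (J(Z, a) = -3*1 = -3)
(J(3, 0)*(-3 - 2))*(-109 + (-5 - 2*7)) = (-3*(-3 - 2))*(-109 + (-5 - 2*7)) = (-3*(-5))*(-109 + (-5 - 14)) = 15*(-109 - 19) = 15*(-128) = -1920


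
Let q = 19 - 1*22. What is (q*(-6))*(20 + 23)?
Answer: 774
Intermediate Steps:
q = -3 (q = 19 - 22 = -3)
(q*(-6))*(20 + 23) = (-3*(-6))*(20 + 23) = 18*43 = 774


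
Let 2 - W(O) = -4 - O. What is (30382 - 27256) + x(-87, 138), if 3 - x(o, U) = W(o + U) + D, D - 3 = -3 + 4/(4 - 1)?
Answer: 9212/3 ≈ 3070.7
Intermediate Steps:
W(O) = 6 + O (W(O) = 2 - (-4 - O) = 2 + (4 + O) = 6 + O)
D = 4/3 (D = 3 + (-3 + 4/(4 - 1)) = 3 + (-3 + 4/3) = 3 - 5/3 = 4/3 ≈ 1.3333)
x(o, U) = -13/3 - U - o (x(o, U) = 3 - ((6 + (o + U)) + 4/3) = 3 - ((6 + (U + o)) + 4/3) = 3 - ((6 + U + o) + 4/3) = 3 - (22/3 + U + o) = 3 + (-22/3 - U - o) = -13/3 - U - o)
(30382 - 27256) + x(-87, 138) = (30382 - 27256) + (-13/3 - 1*138 - 1*(-87)) = 3126 + (-13/3 - 138 + 87) = 3126 - 166/3 = 9212/3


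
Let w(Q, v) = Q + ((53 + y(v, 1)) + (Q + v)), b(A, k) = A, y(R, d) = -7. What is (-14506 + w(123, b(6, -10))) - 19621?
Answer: -33829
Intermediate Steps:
w(Q, v) = 46 + v + 2*Q (w(Q, v) = Q + ((53 - 7) + (Q + v)) = Q + (46 + (Q + v)) = Q + (46 + Q + v) = 46 + v + 2*Q)
(-14506 + w(123, b(6, -10))) - 19621 = (-14506 + (46 + 6 + 2*123)) - 19621 = (-14506 + (46 + 6 + 246)) - 19621 = (-14506 + 298) - 19621 = -14208 - 19621 = -33829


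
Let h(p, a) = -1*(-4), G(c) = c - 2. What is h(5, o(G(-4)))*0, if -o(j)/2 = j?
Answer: 0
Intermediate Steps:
G(c) = -2 + c
o(j) = -2*j
h(p, a) = 4
h(5, o(G(-4)))*0 = 4*0 = 0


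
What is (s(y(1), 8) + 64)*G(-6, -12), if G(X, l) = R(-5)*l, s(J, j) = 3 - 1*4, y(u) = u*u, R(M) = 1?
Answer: -756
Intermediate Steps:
y(u) = u**2
s(J, j) = -1 (s(J, j) = 3 - 4 = -1)
G(X, l) = l (G(X, l) = 1*l = l)
(s(y(1), 8) + 64)*G(-6, -12) = (-1 + 64)*(-12) = 63*(-12) = -756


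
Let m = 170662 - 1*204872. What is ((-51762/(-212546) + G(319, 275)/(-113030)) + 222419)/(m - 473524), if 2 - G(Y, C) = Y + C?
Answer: -667927072001414/1524729922656865 ≈ -0.43806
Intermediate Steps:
G(Y, C) = 2 - C - Y (G(Y, C) = 2 - (Y + C) = 2 - (C + Y) = 2 + (-C - Y) = 2 - C - Y)
m = -34210 (m = 170662 - 204872 = -34210)
((-51762/(-212546) + G(319, 275)/(-113030)) + 222419)/(m - 473524) = ((-51762/(-212546) + (2 - 1*275 - 1*319)/(-113030)) + 222419)/(-34210 - 473524) = ((-51762*(-1/212546) + (2 - 275 - 319)*(-1/113030)) + 222419)/(-507734) = ((25881/106273 - 592*(-1/113030)) + 222419)*(-1/507734) = ((25881/106273 + 296/56515) + 222419)*(-1/507734) = (1494121523/6006018595 + 222419)*(-1/507734) = (1335854144002828/6006018595)*(-1/507734) = -667927072001414/1524729922656865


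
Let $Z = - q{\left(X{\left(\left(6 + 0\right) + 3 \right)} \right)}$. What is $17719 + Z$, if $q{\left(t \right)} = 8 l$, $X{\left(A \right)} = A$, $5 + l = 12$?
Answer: $17663$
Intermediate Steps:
$l = 7$ ($l = -5 + 12 = 7$)
$q{\left(t \right)} = 56$ ($q{\left(t \right)} = 8 \cdot 7 = 56$)
$Z = -56$ ($Z = \left(-1\right) 56 = -56$)
$17719 + Z = 17719 - 56 = 17663$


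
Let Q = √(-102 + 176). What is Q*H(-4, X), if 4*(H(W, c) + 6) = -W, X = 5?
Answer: -5*√74 ≈ -43.012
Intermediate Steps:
Q = √74 ≈ 8.6023
H(W, c) = -6 - W/4 (H(W, c) = -6 + (-W)/4 = -6 - W/4)
Q*H(-4, X) = √74*(-6 - ¼*(-4)) = √74*(-6 + 1) = √74*(-5) = -5*√74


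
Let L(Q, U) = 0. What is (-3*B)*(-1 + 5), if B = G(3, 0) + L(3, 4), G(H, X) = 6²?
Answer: -432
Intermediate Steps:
G(H, X) = 36
B = 36 (B = 36 + 0 = 36)
(-3*B)*(-1 + 5) = (-3*36)*(-1 + 5) = -108*4 = -432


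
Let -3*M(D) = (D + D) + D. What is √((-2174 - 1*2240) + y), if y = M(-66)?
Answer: 2*I*√1087 ≈ 65.939*I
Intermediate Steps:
M(D) = -D (M(D) = -((D + D) + D)/3 = -(2*D + D)/3 = -D)
y = 66 (y = -1*(-66) = 66)
√((-2174 - 1*2240) + y) = √((-2174 - 1*2240) + 66) = √((-2174 - 2240) + 66) = √(-4414 + 66) = √(-4348) = 2*I*√1087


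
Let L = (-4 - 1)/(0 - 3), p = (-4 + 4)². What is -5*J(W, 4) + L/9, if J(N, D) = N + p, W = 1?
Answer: -130/27 ≈ -4.8148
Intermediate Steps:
p = 0 (p = 0² = 0)
J(N, D) = N (J(N, D) = N + 0 = N)
L = 5/3 (L = -5/(-3) = -⅓*(-5) = 5/3 ≈ 1.6667)
-5*J(W, 4) + L/9 = -5*1 + (5/3)/9 = -5 + (5/3)*(⅑) = -5 + 5/27 = -130/27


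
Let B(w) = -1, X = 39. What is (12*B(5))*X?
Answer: -468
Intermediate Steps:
(12*B(5))*X = (12*(-1))*39 = -12*39 = -468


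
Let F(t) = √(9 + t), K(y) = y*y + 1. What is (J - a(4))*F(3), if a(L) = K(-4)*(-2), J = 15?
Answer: 98*√3 ≈ 169.74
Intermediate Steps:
K(y) = 1 + y² (K(y) = y² + 1 = 1 + y²)
a(L) = -34 (a(L) = (1 + (-4)²)*(-2) = (1 + 16)*(-2) = 17*(-2) = -34)
(J - a(4))*F(3) = (15 - 1*(-34))*√(9 + 3) = (15 + 34)*√12 = 49*(2*√3) = 98*√3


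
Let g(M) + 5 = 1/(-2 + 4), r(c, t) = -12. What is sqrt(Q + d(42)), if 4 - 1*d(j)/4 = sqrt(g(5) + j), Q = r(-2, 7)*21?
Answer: sqrt(-236 - 10*sqrt(6)) ≈ 16.14*I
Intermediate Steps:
g(M) = -9/2 (g(M) = -5 + 1/(-2 + 4) = -5 + 1/2 = -9/2)
Q = -252 (Q = -12*21 = -252)
d(j) = 16 - 4*sqrt(-9/2 + j)
sqrt(Q + d(42)) = sqrt(-252 + (16 - 2*sqrt(-18 + 4*42))) = sqrt(-252 + (16 - 2*sqrt(-18 + 168))) = sqrt(-252 + (16 - 10*sqrt(6))) = sqrt(-236 - 10*sqrt(6))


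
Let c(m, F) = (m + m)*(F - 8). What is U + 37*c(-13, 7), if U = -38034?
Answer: -37072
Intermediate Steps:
c(m, F) = 2*m*(-8 + F) (c(m, F) = (2*m)*(-8 + F) = 2*m*(-8 + F))
U + 37*c(-13, 7) = -38034 + 37*(2*(-13)*(-8 + 7)) = -38034 + 37*(2*(-13)*(-1)) = -38034 + 37*26 = -38034 + 962 = -37072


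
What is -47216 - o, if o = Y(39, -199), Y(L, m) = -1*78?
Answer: -47138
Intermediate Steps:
Y(L, m) = -78
o = -78
-47216 - o = -47216 - 1*(-78) = -47216 + 78 = -47138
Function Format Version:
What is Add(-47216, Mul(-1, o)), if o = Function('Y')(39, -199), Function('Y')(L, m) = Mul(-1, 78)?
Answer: -47138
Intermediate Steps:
Function('Y')(L, m) = -78
o = -78
Add(-47216, Mul(-1, o)) = Add(-47216, Mul(-1, -78)) = Add(-47216, 78) = -47138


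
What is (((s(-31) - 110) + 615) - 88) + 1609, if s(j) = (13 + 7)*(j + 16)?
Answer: 1726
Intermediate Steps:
s(j) = 320 + 20*j (s(j) = 20*(16 + j) = 320 + 20*j)
(((s(-31) - 110) + 615) - 88) + 1609 = ((((320 + 20*(-31)) - 110) + 615) - 88) + 1609 = ((((320 - 620) - 110) + 615) - 88) + 1609 = (((-300 - 110) + 615) - 88) + 1609 = ((-410 + 615) - 88) + 1609 = (205 - 88) + 1609 = 117 + 1609 = 1726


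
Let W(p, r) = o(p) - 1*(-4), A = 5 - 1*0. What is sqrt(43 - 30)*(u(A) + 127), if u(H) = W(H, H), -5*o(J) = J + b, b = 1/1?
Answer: 649*sqrt(13)/5 ≈ 468.00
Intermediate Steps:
b = 1 (b = 1*1 = 1)
o(J) = -1/5 - J/5 (o(J) = -(J + 1)/5 = -(1 + J)/5 = -1/5 - J/5)
A = 5 (A = 5 + 0 = 5)
W(p, r) = 19/5 - p/5 (W(p, r) = (-1/5 - p/5) - 1*(-4) = (-1/5 - p/5) + 4 = 19/5 - p/5)
u(H) = 19/5 - H/5
sqrt(43 - 30)*(u(A) + 127) = sqrt(43 - 30)*((19/5 - 1/5*5) + 127) = sqrt(13)*((19/5 - 1) + 127) = sqrt(13)*(14/5 + 127) = sqrt(13)*(649/5) = 649*sqrt(13)/5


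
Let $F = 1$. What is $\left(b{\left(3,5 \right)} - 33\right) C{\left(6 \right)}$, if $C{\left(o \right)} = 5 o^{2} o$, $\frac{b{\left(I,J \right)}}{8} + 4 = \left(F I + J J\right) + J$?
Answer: $214920$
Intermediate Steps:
$b{\left(I,J \right)} = -32 + 8 I + 8 J + 8 J^{2}$ ($b{\left(I,J \right)} = -32 + 8 \left(\left(1 I + J J\right) + J\right) = -32 + 8 \left(\left(I + J^{2}\right) + J\right) = -32 + 8 \left(I + J + J^{2}\right) = -32 + \left(8 I + 8 J + 8 J^{2}\right) = -32 + 8 I + 8 J + 8 J^{2}$)
$C{\left(o \right)} = 5 o^{3}$
$\left(b{\left(3,5 \right)} - 33\right) C{\left(6 \right)} = \left(\left(-32 + 8 \cdot 3 + 8 \cdot 5 + 8 \cdot 5^{2}\right) - 33\right) 5 \cdot 6^{3} = \left(\left(-32 + 24 + 40 + 8 \cdot 25\right) - 33\right) 5 \cdot 216 = \left(\left(-32 + 24 + 40 + 200\right) - 33\right) 1080 = \left(232 - 33\right) 1080 = 199 \cdot 1080 = 214920$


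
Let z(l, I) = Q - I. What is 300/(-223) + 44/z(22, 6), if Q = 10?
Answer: 2153/223 ≈ 9.6547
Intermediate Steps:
z(l, I) = 10 - I
300/(-223) + 44/z(22, 6) = 300/(-223) + 44/(10 - 1*6) = 300*(-1/223) + 44/(10 - 6) = -300/223 + 44/4 = -300/223 + 44*(¼) = -300/223 + 11 = 2153/223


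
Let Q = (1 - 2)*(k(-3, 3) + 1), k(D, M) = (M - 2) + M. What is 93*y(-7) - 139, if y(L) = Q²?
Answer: 2186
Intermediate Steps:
k(D, M) = -2 + 2*M (k(D, M) = (-2 + M) + M = -2 + 2*M)
Q = -5 (Q = (1 - 2)*((-2 + 2*3) + 1) = -((-2 + 6) + 1) = -(4 + 1) = -1*5 = -5)
y(L) = 25 (y(L) = (-5)² = 25)
93*y(-7) - 139 = 93*25 - 139 = 2325 - 139 = 2186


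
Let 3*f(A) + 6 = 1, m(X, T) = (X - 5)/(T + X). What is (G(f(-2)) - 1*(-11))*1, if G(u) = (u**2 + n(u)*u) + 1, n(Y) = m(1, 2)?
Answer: 17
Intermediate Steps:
m(X, T) = (-5 + X)/(T + X)
n(Y) = -4/3 (n(Y) = (-5 + 1)/(2 + 1) = -4/3)
f(A) = -5/3 (f(A) = -2 + (1/3)*1 = -2 + 1/3 = -5/3)
G(u) = 1 + u**2 - 4*u/3 (G(u) = (u**2 - 4*u/3) + 1 = 1 + u**2 - 4*u/3)
(G(f(-2)) - 1*(-11))*1 = ((1 + (-5/3)**2 - 4/3*(-5/3)) - 1*(-11))*1 = ((1 + 25/9 + 20/9) + 11)*1 = (6 + 11)*1 = 17*1 = 17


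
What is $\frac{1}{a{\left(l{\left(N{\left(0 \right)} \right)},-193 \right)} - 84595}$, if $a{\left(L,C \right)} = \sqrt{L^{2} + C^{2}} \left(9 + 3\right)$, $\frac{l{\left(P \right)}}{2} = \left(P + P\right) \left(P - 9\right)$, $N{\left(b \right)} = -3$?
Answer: $- \frac{16919}{1429592837} - \frac{12 \sqrt{57985}}{7147964185} \approx -1.2239 \cdot 10^{-5}$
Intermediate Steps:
$l{\left(P \right)} = 4 P \left(-9 + P\right)$ ($l{\left(P \right)} = 2 \left(P + P\right) \left(P - 9\right) = 2 \cdot 2 P \left(-9 + P\right) = 4 P \left(-9 + P\right)$)
$a{\left(L,C \right)} = 12 \sqrt{C^{2} + L^{2}}$ ($a{\left(L,C \right)} = \sqrt{C^{2} + L^{2}} \cdot 12 = 12 \sqrt{C^{2} + L^{2}}$)
$\frac{1}{a{\left(l{\left(N{\left(0 \right)} \right)},-193 \right)} - 84595} = \frac{1}{12 \sqrt{\left(-193\right)^{2} + \left(4 \left(-3\right) \left(-9 - 3\right)\right)^{2}} - 84595} = \frac{1}{12 \sqrt{37249 + \left(4 \left(-3\right) \left(-12\right)\right)^{2}} - 84595} = \frac{1}{12 \sqrt{37249 + 144^{2}} - 84595} = \frac{1}{12 \sqrt{37249 + 20736} - 84595} = \frac{1}{12 \sqrt{57985} - 84595} = \frac{1}{-84595 + 12 \sqrt{57985}}$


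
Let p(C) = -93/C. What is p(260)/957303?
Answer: -31/82966260 ≈ -3.7365e-7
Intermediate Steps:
p(260)/957303 = -93/260/957303 = -93*1/260*(1/957303) = -93/260*1/957303 = -31/82966260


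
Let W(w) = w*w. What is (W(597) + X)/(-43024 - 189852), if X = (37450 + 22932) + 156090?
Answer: -572881/232876 ≈ -2.4600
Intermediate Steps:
W(w) = w**2
X = 216472 (X = 60382 + 156090 = 216472)
(W(597) + X)/(-43024 - 189852) = (597**2 + 216472)/(-43024 - 189852) = (356409 + 216472)/(-232876) = 572881*(-1/232876) = -572881/232876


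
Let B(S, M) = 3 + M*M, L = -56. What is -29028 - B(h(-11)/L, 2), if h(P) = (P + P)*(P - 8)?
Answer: -29035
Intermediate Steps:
h(P) = 2*P*(-8 + P) (h(P) = (2*P)*(-8 + P) = 2*P*(-8 + P))
B(S, M) = 3 + M²
-29028 - B(h(-11)/L, 2) = -29028 - (3 + 2²) = -29028 - (3 + 4) = -29028 - 1*7 = -29028 - 7 = -29035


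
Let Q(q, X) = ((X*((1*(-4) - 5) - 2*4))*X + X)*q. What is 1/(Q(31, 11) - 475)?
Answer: -1/63901 ≈ -1.5649e-5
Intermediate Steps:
Q(q, X) = q*(X - 17*X²) (Q(q, X) = ((X*((-4 - 5) - 8))*X + X)*q = ((X*(-9 - 8))*X + X)*q = ((X*(-17))*X + X)*q = ((-17*X)*X + X)*q = (-17*X² + X)*q = (X - 17*X²)*q = q*(X - 17*X²))
1/(Q(31, 11) - 475) = 1/(11*31*(1 - 17*11) - 475) = 1/(11*31*(1 - 187) - 475) = 1/(11*31*(-186) - 475) = 1/(-63426 - 475) = 1/(-63901) = -1/63901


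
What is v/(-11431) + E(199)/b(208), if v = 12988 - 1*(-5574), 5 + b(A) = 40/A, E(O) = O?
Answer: -61464244/1428875 ≈ -43.016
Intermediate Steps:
b(A) = -5 + 40/A
v = 18562 (v = 12988 + 5574 = 18562)
v/(-11431) + E(199)/b(208) = 18562/(-11431) + 199/(-5 + 40/208) = 18562*(-1/11431) + 199/(-5 + 40*(1/208)) = -18562/11431 + 199/(-5 + 5/26) = -18562/11431 + 199/(-125/26) = -18562/11431 + 199*(-26/125) = -18562/11431 - 5174/125 = -61464244/1428875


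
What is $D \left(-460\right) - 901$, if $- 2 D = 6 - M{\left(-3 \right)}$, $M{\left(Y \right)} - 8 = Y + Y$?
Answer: $19$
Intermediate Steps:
$M{\left(Y \right)} = 8 + 2 Y$ ($M{\left(Y \right)} = 8 + \left(Y + Y\right) = 8 + 2 Y$)
$D = -2$ ($D = - \frac{6 - \left(8 + 2 \left(-3\right)\right)}{2} = - \frac{6 - \left(8 - 6\right)}{2} = - \frac{6 - 2}{2} = \left(- \frac{1}{2}\right) 4 = -2$)
$D \left(-460\right) - 901 = \left(-2\right) \left(-460\right) - 901 = 920 - 901 = 19$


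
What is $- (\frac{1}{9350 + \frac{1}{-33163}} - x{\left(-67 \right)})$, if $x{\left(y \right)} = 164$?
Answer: $\frac{50852110873}{310074049} \approx 164.0$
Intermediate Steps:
$- (\frac{1}{9350 + \frac{1}{-33163}} - x{\left(-67 \right)}) = - (\frac{1}{9350 + \frac{1}{-33163}} - 164) = - (\frac{1}{9350 - \frac{1}{33163}} - 164) = - (\frac{1}{\frac{310074049}{33163}} - 164) = - (\frac{33163}{310074049} - 164) = \left(-1\right) \left(- \frac{50852110873}{310074049}\right) = \frac{50852110873}{310074049}$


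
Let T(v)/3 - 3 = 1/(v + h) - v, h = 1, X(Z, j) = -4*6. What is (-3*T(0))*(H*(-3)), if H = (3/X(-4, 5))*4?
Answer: -54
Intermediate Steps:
X(Z, j) = -24
T(v) = 9 - 3*v + 3/(1 + v) (T(v) = 9 + 3*(1/(v + 1) - v) = 9 + 3*(1/(1 + v) - v) = 9 + (-3*v + 3/(1 + v)) = 9 - 3*v + 3/(1 + v))
H = -½ (H = (3/(-24))*4 = (3*(-1/24))*4 = -⅛*4 = -½ ≈ -0.50000)
(-3*T(0))*(H*(-3)) = (-9*(4 - 1*0² + 2*0)/(1 + 0))*(-½*(-3)) = -9*(4 - 1*0 + 0)/1*(3/2) = -9*(4 + 0 + 0)*(3/2) = -9*4*(3/2) = -3*12*(3/2) = -36*3/2 = -54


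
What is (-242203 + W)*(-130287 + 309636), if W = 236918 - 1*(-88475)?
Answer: 14920043310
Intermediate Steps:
W = 325393 (W = 236918 + 88475 = 325393)
(-242203 + W)*(-130287 + 309636) = (-242203 + 325393)*(-130287 + 309636) = 83190*179349 = 14920043310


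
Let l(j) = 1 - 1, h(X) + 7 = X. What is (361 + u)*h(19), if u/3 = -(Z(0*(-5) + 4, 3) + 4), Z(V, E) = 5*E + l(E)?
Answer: 3648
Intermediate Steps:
h(X) = -7 + X
l(j) = 0
Z(V, E) = 5*E (Z(V, E) = 5*E + 0 = 5*E)
u = -57 (u = 3*(-(5*3 + 4)) = 3*(-(15 + 4)) = 3*(-1*19) = 3*(-19) = -57)
(361 + u)*h(19) = (361 - 57)*(-7 + 19) = 304*12 = 3648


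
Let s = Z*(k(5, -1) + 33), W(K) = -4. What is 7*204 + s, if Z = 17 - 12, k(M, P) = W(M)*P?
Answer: 1613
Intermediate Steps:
k(M, P) = -4*P
Z = 5
s = 185 (s = 5*(-4*(-1) + 33) = 5*(4 + 33) = 5*37 = 185)
7*204 + s = 7*204 + 185 = 1428 + 185 = 1613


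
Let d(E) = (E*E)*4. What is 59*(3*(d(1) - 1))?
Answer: 531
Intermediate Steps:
d(E) = 4*E² (d(E) = E²*4 = 4*E²)
59*(3*(d(1) - 1)) = 59*(3*(4*1² - 1)) = 59*(3*(4*1 - 1)) = 59*(3*(4 - 1)) = 59*(3*3) = 59*9 = 531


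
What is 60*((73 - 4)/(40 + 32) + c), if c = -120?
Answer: -14285/2 ≈ -7142.5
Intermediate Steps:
60*((73 - 4)/(40 + 32) + c) = 60*((73 - 4)/(40 + 32) - 120) = 60*(69/72 - 120) = 60*(69*(1/72) - 120) = 60*(23/24 - 120) = 60*(-2857/24) = -14285/2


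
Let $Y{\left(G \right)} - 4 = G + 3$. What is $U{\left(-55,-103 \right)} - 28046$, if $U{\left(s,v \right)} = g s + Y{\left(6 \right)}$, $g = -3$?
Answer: $-27868$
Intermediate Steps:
$Y{\left(G \right)} = 7 + G$ ($Y{\left(G \right)} = 4 + \left(G + 3\right) = 4 + \left(3 + G\right) = 7 + G$)
$U{\left(s,v \right)} = 13 - 3 s$ ($U{\left(s,v \right)} = - 3 s + \left(7 + 6\right) = - 3 s + 13 = 13 - 3 s$)
$U{\left(-55,-103 \right)} - 28046 = \left(13 - -165\right) - 28046 = \left(13 + 165\right) - 28046 = 178 - 28046 = -27868$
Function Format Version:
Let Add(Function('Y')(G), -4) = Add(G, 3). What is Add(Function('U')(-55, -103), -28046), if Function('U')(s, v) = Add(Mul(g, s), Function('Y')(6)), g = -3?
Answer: -27868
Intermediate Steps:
Function('Y')(G) = Add(7, G) (Function('Y')(G) = Add(4, Add(G, 3)) = Add(4, Add(3, G)) = Add(7, G))
Function('U')(s, v) = Add(13, Mul(-3, s)) (Function('U')(s, v) = Add(Mul(-3, s), Add(7, 6)) = Add(Mul(-3, s), 13) = Add(13, Mul(-3, s)))
Add(Function('U')(-55, -103), -28046) = Add(Add(13, Mul(-3, -55)), -28046) = Add(Add(13, 165), -28046) = Add(178, -28046) = -27868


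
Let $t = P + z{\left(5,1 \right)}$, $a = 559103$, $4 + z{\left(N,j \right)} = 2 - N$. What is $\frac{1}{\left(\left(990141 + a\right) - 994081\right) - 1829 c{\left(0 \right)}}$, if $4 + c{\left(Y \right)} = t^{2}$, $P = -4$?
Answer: $\frac{1}{341170} \approx 2.9311 \cdot 10^{-6}$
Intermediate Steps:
$z{\left(N,j \right)} = -2 - N$ ($z{\left(N,j \right)} = -4 - \left(-2 + N\right) = -2 - N$)
$t = -11$ ($t = -4 - 7 = -11$)
$c{\left(Y \right)} = 117$ ($c{\left(Y \right)} = -4 + \left(-11\right)^{2} = -4 + 121 = 117$)
$\frac{1}{\left(\left(990141 + a\right) - 994081\right) - 1829 c{\left(0 \right)}} = \frac{1}{\left(\left(990141 + 559103\right) - 994081\right) - 213993} = \frac{1}{\left(1549244 - 994081\right) - 213993} = \frac{1}{555163 - 213993} = \frac{1}{341170}$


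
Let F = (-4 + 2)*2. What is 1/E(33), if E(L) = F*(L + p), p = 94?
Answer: -1/508 ≈ -0.0019685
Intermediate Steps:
F = -4 (F = -2*2 = -4)
E(L) = -376 - 4*L (E(L) = -4*(L + 94) = -4*(94 + L) = -376 - 4*L)
1/E(33) = 1/(-376 - 4*33) = 1/(-376 - 132) = 1/(-508) = -1/508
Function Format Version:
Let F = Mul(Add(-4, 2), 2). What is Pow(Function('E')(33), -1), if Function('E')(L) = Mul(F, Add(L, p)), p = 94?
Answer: Rational(-1, 508) ≈ -0.0019685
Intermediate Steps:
F = -4 (F = Mul(-2, 2) = -4)
Function('E')(L) = Add(-376, Mul(-4, L)) (Function('E')(L) = Mul(-4, Add(L, 94)) = Mul(-4, Add(94, L)) = Add(-376, Mul(-4, L)))
Pow(Function('E')(33), -1) = Pow(Add(-376, Mul(-4, 33)), -1) = Pow(Add(-376, -132), -1) = Pow(-508, -1) = Rational(-1, 508)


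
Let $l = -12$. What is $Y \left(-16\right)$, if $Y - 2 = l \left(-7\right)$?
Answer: $-1376$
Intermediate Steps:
$Y = 86$ ($Y = 2 - -84 = 2 + 84 = 86$)
$Y \left(-16\right) = 86 \left(-16\right) = -1376$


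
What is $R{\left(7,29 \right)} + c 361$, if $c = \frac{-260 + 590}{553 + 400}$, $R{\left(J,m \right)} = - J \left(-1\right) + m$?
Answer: $\frac{153438}{953} \approx 161.01$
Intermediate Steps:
$R{\left(J,m \right)} = J + m$
$c = \frac{330}{953} \approx 0.34627$
$R{\left(7,29 \right)} + c 361 = \left(7 + 29\right) + \frac{330}{953} \cdot 361 = 36 + \frac{119130}{953} = \frac{153438}{953}$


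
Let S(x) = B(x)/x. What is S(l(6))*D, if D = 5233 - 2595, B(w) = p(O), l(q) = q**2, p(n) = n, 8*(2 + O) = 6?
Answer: -6595/72 ≈ -91.597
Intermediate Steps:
O = -5/4 (O = -2 + (1/8)*6 = -2 + 3/4 = -5/4 ≈ -1.2500)
B(w) = -5/4
S(x) = -5/(4*x)
D = 2638
S(l(6))*D = -5/(4*(6**2))*2638 = -5/4/36*2638 = -5/4*1/36*2638 = -5/144*2638 = -6595/72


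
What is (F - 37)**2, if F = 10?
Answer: 729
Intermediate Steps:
(F - 37)**2 = (10 - 37)**2 = (-27)**2 = 729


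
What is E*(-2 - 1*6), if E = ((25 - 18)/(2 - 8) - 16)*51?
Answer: 7004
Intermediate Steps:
E = -1751/2 (E = (7/(-6) - 16)*51 = (7*(-1/6) - 16)*51 = (-7/6 - 16)*51 = -103/6*51 = -1751/2 ≈ -875.50)
E*(-2 - 1*6) = -1751*(-2 - 1*6)/2 = -1751*(-2 - 6)/2 = -1751/2*(-8) = 7004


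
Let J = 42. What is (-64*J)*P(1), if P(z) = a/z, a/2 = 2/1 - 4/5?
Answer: -32256/5 ≈ -6451.2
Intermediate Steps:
a = 12/5 (a = 2*(2/1 - 4/5) = 2*(2*1 - 4*⅕) = 2*(2 - ⅘) = 2*(6/5) = 12/5 ≈ 2.4000)
P(z) = 12/(5*z)
(-64*J)*P(1) = (-64*42)*((12/5)/1) = -32256/5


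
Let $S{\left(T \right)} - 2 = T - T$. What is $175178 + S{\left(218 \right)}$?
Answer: $175180$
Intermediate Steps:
$S{\left(T \right)} = 2$ ($S{\left(T \right)} = 2 + \left(T - T\right) = 2 + 0 = 2$)
$175178 + S{\left(218 \right)} = 175178 + 2 = 175180$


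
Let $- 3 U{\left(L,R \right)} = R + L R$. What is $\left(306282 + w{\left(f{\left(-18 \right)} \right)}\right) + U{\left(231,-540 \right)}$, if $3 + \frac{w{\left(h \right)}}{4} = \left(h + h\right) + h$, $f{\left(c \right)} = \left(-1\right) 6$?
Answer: $347958$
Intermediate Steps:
$f{\left(c \right)} = -6$
$U{\left(L,R \right)} = - \frac{R}{3} - \frac{L R}{3}$ ($U{\left(L,R \right)} = - \frac{R + L R}{3} = - \frac{R}{3} - \frac{L R}{3}$)
$w{\left(h \right)} = -12 + 12 h$ ($w{\left(h \right)} = -12 + 4 \left(\left(h + h\right) + h\right) = -12 + 4 \left(2 h + h\right) = -12 + 4 \cdot 3 h = -12 + 12 h$)
$\left(306282 + w{\left(f{\left(-18 \right)} \right)}\right) + U{\left(231,-540 \right)} = \left(306282 + \left(-12 + 12 \left(-6\right)\right)\right) - - 180 \left(1 + 231\right) = \left(306282 - 84\right) - \left(-180\right) 232 = \left(306282 - 84\right) + 41760 = 306198 + 41760 = 347958$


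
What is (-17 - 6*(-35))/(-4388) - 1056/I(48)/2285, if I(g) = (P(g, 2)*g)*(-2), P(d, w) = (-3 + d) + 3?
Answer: -5279993/120318960 ≈ -0.043883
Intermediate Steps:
P(d, w) = d
I(g) = -2*g² (I(g) = (g*g)*(-2) = g²*(-2) = -2*g²)
(-17 - 6*(-35))/(-4388) - 1056/I(48)/2285 = (-17 - 6*(-35))/(-4388) - 1056/((-2*48²))/2285 = (-17 + 210)*(-1/4388) - 1056/((-2*2304))*(1/2285) = 193*(-1/4388) - 1056/(-4608)*(1/2285) = -193/4388 - 1056*(-1/4608)*(1/2285) = -193/4388 + (11/48)*(1/2285) = -193/4388 + 11/109680 = -5279993/120318960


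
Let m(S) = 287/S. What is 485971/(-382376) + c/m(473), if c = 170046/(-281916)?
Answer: -1946528750615/859388912872 ≈ -2.2650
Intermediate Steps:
c = -9447/15662 (c = 170046*(-1/281916) = -9447/15662 ≈ -0.60318)
485971/(-382376) + c/m(473) = 485971/(-382376) - 9447/(15662*(287/473)) = 485971*(-1/382376) - 9447/(15662*(287*(1/473))) = -485971/382376 - 9447/(15662*287/473) = -485971/382376 - 9447/15662*473/287 = -485971/382376 - 4468431/4494994 = -1946528750615/859388912872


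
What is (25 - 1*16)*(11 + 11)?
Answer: 198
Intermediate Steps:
(25 - 1*16)*(11 + 11) = (25 - 16)*22 = 9*22 = 198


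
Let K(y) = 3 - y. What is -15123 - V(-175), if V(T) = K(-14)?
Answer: -15140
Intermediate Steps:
V(T) = 17 (V(T) = 3 - 1*(-14) = 3 + 14 = 17)
-15123 - V(-175) = -15123 - 1*17 = -15123 - 17 = -15140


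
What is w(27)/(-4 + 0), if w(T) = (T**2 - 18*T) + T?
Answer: -135/2 ≈ -67.500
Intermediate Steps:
w(T) = T**2 - 17*T
w(27)/(-4 + 0) = (27*(-17 + 27))/(-4 + 0) = (27*10)/(-4) = 270*(-1/4) = -135/2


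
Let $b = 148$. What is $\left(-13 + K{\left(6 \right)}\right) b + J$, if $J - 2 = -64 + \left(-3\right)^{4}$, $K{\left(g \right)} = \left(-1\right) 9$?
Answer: $-3237$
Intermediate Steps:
$K{\left(g \right)} = -9$
$J = 19$ ($J = 2 - \left(64 - \left(-3\right)^{4}\right) = 2 + \left(-64 + 81\right) = 2 + 17 = 19$)
$\left(-13 + K{\left(6 \right)}\right) b + J = \left(-13 - 9\right) 148 + 19 = \left(-22\right) 148 + 19 = -3256 + 19 = -3237$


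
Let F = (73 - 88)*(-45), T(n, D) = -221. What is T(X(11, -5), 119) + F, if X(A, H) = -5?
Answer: 454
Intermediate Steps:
F = 675 (F = -15*(-45) = 675)
T(X(11, -5), 119) + F = -221 + 675 = 454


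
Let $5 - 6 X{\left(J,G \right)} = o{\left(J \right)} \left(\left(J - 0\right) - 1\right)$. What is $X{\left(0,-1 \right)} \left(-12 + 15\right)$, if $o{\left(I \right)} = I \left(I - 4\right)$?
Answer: $\frac{5}{2} \approx 2.5$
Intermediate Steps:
$o{\left(I \right)} = I \left(-4 + I\right)$
$X{\left(J,G \right)} = \frac{5}{6} - \frac{J \left(-1 + J\right) \left(-4 + J\right)}{6}$ ($X{\left(J,G \right)} = \frac{5}{6} - \frac{J \left(-4 + J\right) \left(\left(J - 0\right) - 1\right)}{6} = \frac{5}{6} - \frac{J \left(-4 + J\right) \left(\left(J + 0\right) - 1\right)}{6} = \frac{5}{6} - \frac{J \left(-4 + J\right) \left(J - 1\right)}{6} = \frac{5}{6} - \frac{J \left(-4 + J\right) \left(-1 + J\right)}{6} = \frac{5}{6} - \frac{J \left(-1 + J\right) \left(-4 + J\right)}{6}$)
$X{\left(0,-1 \right)} \left(-12 + 15\right) = \left(\frac{5}{6} + \frac{1}{6} \cdot 0 \left(-4 + 0\right) + \frac{0^{2} \left(4 - 0\right)}{6}\right) \left(-12 + 15\right) = \left(\frac{5}{6} + \frac{1}{6} \cdot 0 \left(-4\right) + \frac{1}{6} \cdot 0 \left(4 + 0\right)\right) 3 = \left(\frac{5}{6} + 0 + \frac{1}{6} \cdot 0 \cdot 4\right) 3 = \left(\frac{5}{6} + 0 + 0\right) 3 = \frac{5}{6} \cdot 3 = \frac{5}{2}$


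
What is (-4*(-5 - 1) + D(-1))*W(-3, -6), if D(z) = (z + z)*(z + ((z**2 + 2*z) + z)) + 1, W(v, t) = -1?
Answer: -31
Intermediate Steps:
D(z) = 1 + 2*z*(z**2 + 4*z) (D(z) = (2*z)*(z + (z**2 + 3*z)) + 1 = (2*z)*(z**2 + 4*z) + 1 = 2*z*(z**2 + 4*z) + 1 = 1 + 2*z*(z**2 + 4*z))
(-4*(-5 - 1) + D(-1))*W(-3, -6) = (-4*(-5 - 1) + (1 + 2*(-1)**3 + 8*(-1)**2))*(-1) = (-4*(-6) + (1 + 2*(-1) + 8*1))*(-1) = (24 + (1 - 2 + 8))*(-1) = (24 + 7)*(-1) = 31*(-1) = -31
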